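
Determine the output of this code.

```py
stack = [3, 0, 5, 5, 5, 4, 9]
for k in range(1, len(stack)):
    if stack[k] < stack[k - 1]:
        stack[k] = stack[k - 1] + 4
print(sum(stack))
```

k=1: 0<3, stack[1] = 3+4 = 7 → [3, 7, 5, 5, 5, 4, 9]
k=2: 5<7, stack[2] = 7+4 = 11 → [3, 7, 11, 5, 5, 4, 9]
k=3: 5<11, stack[3] = 11+4 = 15 → [3, 7, 11, 15, 5, 4, 9]
k=4: 5<15, stack[4] = 15+4 = 19 → [3, 7, 11, 15, 19, 4, 9]
k=5: 4<19, stack[5] = 19+4 = 23 → [3, 7, 11, 15, 19, 23, 9]
k=6: 9<23, stack[6] = 23+4 = 27 → [3, 7, 11, 15, 19, 23, 27]
sum = 105

105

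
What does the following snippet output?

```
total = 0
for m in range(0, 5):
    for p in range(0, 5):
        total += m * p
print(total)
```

m=0,p=0: total = 0+0 = 0
m=0,p=1: total = 0+0 = 0
m=0,p=2: total = 0+0 = 0
m=0,p=3: total = 0+0 = 0
m=0,p=4: total = 0+0 = 0
m=1,p=0: total = 0+0 = 0
m=1,p=1: total = 0+1 = 1
m=1,p=2: total = 1+2 = 3
m=1,p=3: total = 3+3 = 6
m=1,p=4: total = 6+4 = 10
m=2,p=0: total = 10+0 = 10
m=2,p=1: total = 10+2 = 12
m=2,p=2: total = 12+4 = 16
m=2,p=3: total = 16+6 = 22
m=2,p=4: total = 22+8 = 30
m=3,p=0: total = 30+0 = 30
m=3,p=1: total = 30+3 = 33
m=3,p=2: total = 33+6 = 39
m=3,p=3: total = 39+9 = 48
m=3,p=4: total = 48+12 = 60
m=4,p=0: total = 60+0 = 60
m=4,p=1: total = 60+4 = 64
m=4,p=2: total = 64+8 = 72
m=4,p=3: total = 72+12 = 84
m=4,p=4: total = 84+16 = 100

100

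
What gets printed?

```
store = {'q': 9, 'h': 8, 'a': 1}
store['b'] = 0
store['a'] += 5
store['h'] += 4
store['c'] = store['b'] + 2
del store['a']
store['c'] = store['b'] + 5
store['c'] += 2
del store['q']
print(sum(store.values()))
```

19

store['b'] = 0 → {'q': 9, 'h': 8, 'a': 1, 'b': 0}
store['a'] = 1+5 = 6 → {'q': 9, 'h': 8, 'a': 6, 'b': 0}
store['h'] = 8+4 = 12 → {'q': 9, 'h': 12, 'a': 6, 'b': 0}
store['c'] = store['b']+2 = 2 → {'q': 9, 'h': 12, 'a': 6, 'b': 0, 'c': 2}
del 'a' → {'q': 9, 'h': 12, 'b': 0, 'c': 2}
store['c'] = store['b']+5 = 5 → {'q': 9, 'h': 12, 'b': 0, 'c': 5}
store['c'] = 5+2 = 7 → {'q': 9, 'h': 12, 'b': 0, 'c': 7}
del 'q' → {'h': 12, 'b': 0, 'c': 7}
sum of values = 19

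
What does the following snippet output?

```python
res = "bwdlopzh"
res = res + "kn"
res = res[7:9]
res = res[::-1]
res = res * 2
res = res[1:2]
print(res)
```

+ 'kn' → 'bwdlopzhkn'
slice [7:9] → 'hk'
reverse → 'kh'
repeat ×2 → 'khkh'
slice [1:2] → 'h'

h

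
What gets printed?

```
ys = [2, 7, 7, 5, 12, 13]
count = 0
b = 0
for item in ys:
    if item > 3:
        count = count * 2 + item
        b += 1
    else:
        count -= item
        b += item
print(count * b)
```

1127

item=2: not >3, count = 0-2 = -2; b=2
item=7: >3, count = (-2)*2+7 = 3; b=3
item=7: >3, count = 3*2+7 = 13; b=4
item=5: >3, count = 13*2+5 = 31; b=5
item=12: >3, count = 31*2+12 = 74; b=6
item=13: >3, count = 74*2+13 = 161; b=7
count*b = 161*7 = 1127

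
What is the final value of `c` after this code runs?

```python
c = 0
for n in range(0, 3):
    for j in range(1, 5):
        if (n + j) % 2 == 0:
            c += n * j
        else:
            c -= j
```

n=0,j=1: odd sum, c = 0-1 = -1
n=0,j=2: even sum, c = (-1)+0 = -1
n=0,j=3: odd sum, c = (-1)-3 = -4
n=0,j=4: even sum, c = (-4)+0 = -4
n=1,j=1: even sum, c = (-4)+1 = -3
n=1,j=2: odd sum, c = (-3)-2 = -5
n=1,j=3: even sum, c = (-5)+3 = -2
n=1,j=4: odd sum, c = (-2)-4 = -6
n=2,j=1: odd sum, c = (-6)-1 = -7
n=2,j=2: even sum, c = (-7)+4 = -3
n=2,j=3: odd sum, c = (-3)-3 = -6
n=2,j=4: even sum, c = (-6)+8 = 2

2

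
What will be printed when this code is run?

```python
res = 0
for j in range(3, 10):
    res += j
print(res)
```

42

j=3: res = 0+3 = 3
j=4: res = 3+4 = 7
j=5: res = 7+5 = 12
j=6: res = 12+6 = 18
j=7: res = 18+7 = 25
j=8: res = 25+8 = 33
j=9: res = 33+9 = 42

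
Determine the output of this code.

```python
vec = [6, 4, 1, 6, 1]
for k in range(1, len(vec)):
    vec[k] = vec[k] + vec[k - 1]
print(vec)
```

[6, 10, 11, 17, 18]

k=1: vec[1] = 4+6 = 10 → [6, 10, 1, 6, 1]
k=2: vec[2] = 1+10 = 11 → [6, 10, 11, 6, 1]
k=3: vec[3] = 6+11 = 17 → [6, 10, 11, 17, 1]
k=4: vec[4] = 1+17 = 18 → [6, 10, 11, 17, 18]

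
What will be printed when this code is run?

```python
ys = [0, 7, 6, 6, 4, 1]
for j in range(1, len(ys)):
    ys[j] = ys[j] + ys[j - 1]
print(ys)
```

j=1: ys[1] = 7+0 = 7 → [0, 7, 6, 6, 4, 1]
j=2: ys[2] = 6+7 = 13 → [0, 7, 13, 6, 4, 1]
j=3: ys[3] = 6+13 = 19 → [0, 7, 13, 19, 4, 1]
j=4: ys[4] = 4+19 = 23 → [0, 7, 13, 19, 23, 1]
j=5: ys[5] = 1+23 = 24 → [0, 7, 13, 19, 23, 24]

[0, 7, 13, 19, 23, 24]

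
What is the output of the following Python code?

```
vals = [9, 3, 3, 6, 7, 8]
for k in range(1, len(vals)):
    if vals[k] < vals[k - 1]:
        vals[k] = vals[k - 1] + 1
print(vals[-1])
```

k=1: 3<9, vals[1] = 9+1 = 10 → [9, 10, 3, 6, 7, 8]
k=2: 3<10, vals[2] = 10+1 = 11 → [9, 10, 11, 6, 7, 8]
k=3: 6<11, vals[3] = 11+1 = 12 → [9, 10, 11, 12, 7, 8]
k=4: 7<12, vals[4] = 12+1 = 13 → [9, 10, 11, 12, 13, 8]
k=5: 8<13, vals[5] = 13+1 = 14 → [9, 10, 11, 12, 13, 14]

14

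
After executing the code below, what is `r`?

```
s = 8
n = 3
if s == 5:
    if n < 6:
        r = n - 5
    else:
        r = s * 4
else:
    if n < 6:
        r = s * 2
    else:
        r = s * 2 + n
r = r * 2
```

s=8, n=3
s == 5 is False; n < 6 is True
→ r = s * 2 = 16
r = 16*2 = 32

32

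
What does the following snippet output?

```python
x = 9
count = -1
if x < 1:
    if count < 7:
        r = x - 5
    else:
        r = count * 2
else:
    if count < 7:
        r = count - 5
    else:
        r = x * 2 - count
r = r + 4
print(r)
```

x=9, count=-1
x < 1 is False; count < 7 is True
→ r = count - 5 = -6
r = (-6)+4 = -2

-2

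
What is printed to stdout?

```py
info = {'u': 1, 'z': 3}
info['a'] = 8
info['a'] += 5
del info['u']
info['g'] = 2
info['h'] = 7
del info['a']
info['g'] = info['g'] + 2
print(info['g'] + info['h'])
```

info['a'] = 8 → {'u': 1, 'z': 3, 'a': 8}
info['a'] = 8+5 = 13 → {'u': 1, 'z': 3, 'a': 13}
del 'u' → {'z': 3, 'a': 13}
info['g'] = 2 → {'z': 3, 'a': 13, 'g': 2}
info['h'] = 7 → {'z': 3, 'a': 13, 'g': 2, 'h': 7}
del 'a' → {'z': 3, 'g': 2, 'h': 7}
info['g'] = info['g']+2 = 4 → {'z': 3, 'g': 4, 'h': 7}
info['g']+info['h'] = 4+7 = 11

11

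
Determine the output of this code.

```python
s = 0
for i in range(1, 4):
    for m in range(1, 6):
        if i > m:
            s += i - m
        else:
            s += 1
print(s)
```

16

i=1,m=1: not 1>1, s = 0+1 = 1
i=1,m=2: not 1>2, s = 1+1 = 2
i=1,m=3: not 1>3, s = 2+1 = 3
i=1,m=4: not 1>4, s = 3+1 = 4
i=1,m=5: not 1>5, s = 4+1 = 5
i=2,m=1: 2>1, s = 5+1 = 6
i=2,m=2: not 2>2, s = 6+1 = 7
i=2,m=3: not 2>3, s = 7+1 = 8
i=2,m=4: not 2>4, s = 8+1 = 9
i=2,m=5: not 2>5, s = 9+1 = 10
i=3,m=1: 3>1, s = 10+2 = 12
i=3,m=2: 3>2, s = 12+1 = 13
i=3,m=3: not 3>3, s = 13+1 = 14
i=3,m=4: not 3>4, s = 14+1 = 15
i=3,m=5: not 3>5, s = 15+1 = 16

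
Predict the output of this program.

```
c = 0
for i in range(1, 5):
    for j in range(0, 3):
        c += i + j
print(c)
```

i=1,j=0: c = 0+1 = 1
i=1,j=1: c = 1+2 = 3
i=1,j=2: c = 3+3 = 6
i=2,j=0: c = 6+2 = 8
i=2,j=1: c = 8+3 = 11
i=2,j=2: c = 11+4 = 15
i=3,j=0: c = 15+3 = 18
i=3,j=1: c = 18+4 = 22
i=3,j=2: c = 22+5 = 27
i=4,j=0: c = 27+4 = 31
i=4,j=1: c = 31+5 = 36
i=4,j=2: c = 36+6 = 42

42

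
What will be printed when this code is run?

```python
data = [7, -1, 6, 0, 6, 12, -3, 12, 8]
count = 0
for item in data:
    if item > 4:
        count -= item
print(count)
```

item=7: >4, count = 0-7 = -7
item=-1: not >4
item=6: >4, count = (-7)-6 = -13
item=0: not >4
item=6: >4, count = (-13)-6 = -19
item=12: >4, count = (-19)-12 = -31
item=-3: not >4
item=12: >4, count = (-31)-12 = -43
item=8: >4, count = (-43)-8 = -51

-51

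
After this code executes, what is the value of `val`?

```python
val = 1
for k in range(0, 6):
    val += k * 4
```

k=0: val = 1+0*4 = 1
k=1: val = 1+1*4 = 5
k=2: val = 5+2*4 = 13
k=3: val = 13+3*4 = 25
k=4: val = 25+4*4 = 41
k=5: val = 41+5*4 = 61

61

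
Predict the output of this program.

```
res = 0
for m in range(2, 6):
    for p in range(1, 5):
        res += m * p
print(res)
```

140

m=2,p=1: res = 0+2 = 2
m=2,p=2: res = 2+4 = 6
m=2,p=3: res = 6+6 = 12
m=2,p=4: res = 12+8 = 20
m=3,p=1: res = 20+3 = 23
m=3,p=2: res = 23+6 = 29
m=3,p=3: res = 29+9 = 38
m=3,p=4: res = 38+12 = 50
m=4,p=1: res = 50+4 = 54
m=4,p=2: res = 54+8 = 62
m=4,p=3: res = 62+12 = 74
m=4,p=4: res = 74+16 = 90
m=5,p=1: res = 90+5 = 95
m=5,p=2: res = 95+10 = 105
m=5,p=3: res = 105+15 = 120
m=5,p=4: res = 120+20 = 140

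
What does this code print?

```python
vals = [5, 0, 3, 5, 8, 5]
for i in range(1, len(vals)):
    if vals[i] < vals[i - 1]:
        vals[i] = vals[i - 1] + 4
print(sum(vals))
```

90

i=1: 0<5, vals[1] = 5+4 = 9 → [5, 9, 3, 5, 8, 5]
i=2: 3<9, vals[2] = 9+4 = 13 → [5, 9, 13, 5, 8, 5]
i=3: 5<13, vals[3] = 13+4 = 17 → [5, 9, 13, 17, 8, 5]
i=4: 8<17, vals[4] = 17+4 = 21 → [5, 9, 13, 17, 21, 5]
i=5: 5<21, vals[5] = 21+4 = 25 → [5, 9, 13, 17, 21, 25]
sum = 90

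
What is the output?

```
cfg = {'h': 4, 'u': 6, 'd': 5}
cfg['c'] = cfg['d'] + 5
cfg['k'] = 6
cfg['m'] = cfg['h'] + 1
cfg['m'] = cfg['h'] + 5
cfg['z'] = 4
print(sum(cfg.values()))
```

cfg['c'] = cfg['d']+5 = 10 → {'h': 4, 'u': 6, 'd': 5, 'c': 10}
cfg['k'] = 6 → {'h': 4, 'u': 6, 'd': 5, 'c': 10, 'k': 6}
cfg['m'] = cfg['h']+1 = 5 → {'h': 4, 'u': 6, 'd': 5, 'c': 10, 'k': 6, 'm': 5}
cfg['m'] = cfg['h']+5 = 9 → {'h': 4, 'u': 6, 'd': 5, 'c': 10, 'k': 6, 'm': 9}
cfg['z'] = 4 → {'h': 4, 'u': 6, 'd': 5, 'c': 10, 'k': 6, 'm': 9, 'z': 4}
sum of values = 44

44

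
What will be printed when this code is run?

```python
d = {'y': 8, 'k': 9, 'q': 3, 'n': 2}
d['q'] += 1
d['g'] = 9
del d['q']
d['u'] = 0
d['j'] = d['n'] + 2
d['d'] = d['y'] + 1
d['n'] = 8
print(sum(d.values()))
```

d['q'] = 3+1 = 4 → {'y': 8, 'k': 9, 'q': 4, 'n': 2}
d['g'] = 9 → {'y': 8, 'k': 9, 'q': 4, 'n': 2, 'g': 9}
del 'q' → {'y': 8, 'k': 9, 'n': 2, 'g': 9}
d['u'] = 0 → {'y': 8, 'k': 9, 'n': 2, 'g': 9, 'u': 0}
d['j'] = d['n']+2 = 4 → {'y': 8, 'k': 9, 'n': 2, 'g': 9, 'u': 0, 'j': 4}
d['d'] = d['y']+1 = 9 → {'y': 8, 'k': 9, 'n': 2, 'g': 9, 'u': 0, 'j': 4, 'd': 9}
d['n'] = 8 → {'y': 8, 'k': 9, 'n': 8, 'g': 9, 'u': 0, 'j': 4, 'd': 9}
sum of values = 47

47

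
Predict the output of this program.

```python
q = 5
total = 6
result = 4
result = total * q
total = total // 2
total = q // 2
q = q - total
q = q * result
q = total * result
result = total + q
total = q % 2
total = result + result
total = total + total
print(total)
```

result = 6*5 = 30
total = 6//2 = 3
total = 5//2 = 2
q = 5-2 = 3
q = 3*30 = 90
q = 2*30 = 60
result = 2+60 = 62
total = 60%2 = 0
total = 62+62 = 124
total = 124+124 = 248

248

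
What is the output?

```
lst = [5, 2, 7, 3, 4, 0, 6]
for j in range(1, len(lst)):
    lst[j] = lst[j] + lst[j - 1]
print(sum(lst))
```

112

j=1: lst[1] = 2+5 = 7 → [5, 7, 7, 3, 4, 0, 6]
j=2: lst[2] = 7+7 = 14 → [5, 7, 14, 3, 4, 0, 6]
j=3: lst[3] = 3+14 = 17 → [5, 7, 14, 17, 4, 0, 6]
j=4: lst[4] = 4+17 = 21 → [5, 7, 14, 17, 21, 0, 6]
j=5: lst[5] = 0+21 = 21 → [5, 7, 14, 17, 21, 21, 6]
j=6: lst[6] = 6+21 = 27 → [5, 7, 14, 17, 21, 21, 27]
sum = 112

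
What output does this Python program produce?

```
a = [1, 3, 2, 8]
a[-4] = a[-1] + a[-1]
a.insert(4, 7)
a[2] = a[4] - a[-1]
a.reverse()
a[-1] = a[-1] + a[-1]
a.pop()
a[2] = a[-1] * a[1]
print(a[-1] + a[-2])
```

a[-4] = a[-1]+a[-1] = 8+8 = 16 → [16, 3, 2, 8]
insert 7 at 4 → [16, 3, 2, 8, 7]
a[2] = a[4]-a[-1] = 7-7 = 0 → [16, 3, 0, 8, 7]
reverse → [7, 8, 0, 3, 16]
a[-1] = a[-1]+a[-1] = 16+16 = 32 → [7, 8, 0, 3, 32]
pop() removes 32 → [7, 8, 0, 3]
a[2] = a[-1]*a[1] = 3*8 = 24 → [7, 8, 24, 3]
a[-1]+a[-2] = 3+24 = 27

27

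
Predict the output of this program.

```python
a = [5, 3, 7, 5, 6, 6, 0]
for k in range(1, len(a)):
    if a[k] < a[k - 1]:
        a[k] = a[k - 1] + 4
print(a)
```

[5, 9, 13, 17, 21, 25, 29]

k=1: 3<5, a[1] = 5+4 = 9 → [5, 9, 7, 5, 6, 6, 0]
k=2: 7<9, a[2] = 9+4 = 13 → [5, 9, 13, 5, 6, 6, 0]
k=3: 5<13, a[3] = 13+4 = 17 → [5, 9, 13, 17, 6, 6, 0]
k=4: 6<17, a[4] = 17+4 = 21 → [5, 9, 13, 17, 21, 6, 0]
k=5: 6<21, a[5] = 21+4 = 25 → [5, 9, 13, 17, 21, 25, 0]
k=6: 0<25, a[6] = 25+4 = 29 → [5, 9, 13, 17, 21, 25, 29]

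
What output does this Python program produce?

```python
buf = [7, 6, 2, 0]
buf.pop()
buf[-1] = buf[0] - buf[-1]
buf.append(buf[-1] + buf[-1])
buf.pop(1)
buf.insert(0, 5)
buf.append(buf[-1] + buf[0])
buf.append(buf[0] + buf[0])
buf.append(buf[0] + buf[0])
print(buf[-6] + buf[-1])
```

17

pop() removes 0 → [7, 6, 2]
buf[-1] = buf[0]-buf[-1] = 7-2 = 5 → [7, 6, 5]
append buf[-1]+buf[-1] = 5+5 = 10 → [7, 6, 5, 10]
pop(1) removes 6 → [7, 5, 10]
insert 5 at 0 → [5, 7, 5, 10]
append buf[-1]+buf[0] = 10+5 = 15 → [5, 7, 5, 10, 15]
append buf[0]+buf[0] = 5+5 = 10 → [5, 7, 5, 10, 15, 10]
append buf[0]+buf[0] = 5+5 = 10 → [5, 7, 5, 10, 15, 10, 10]
buf[-6]+buf[-1] = 7+10 = 17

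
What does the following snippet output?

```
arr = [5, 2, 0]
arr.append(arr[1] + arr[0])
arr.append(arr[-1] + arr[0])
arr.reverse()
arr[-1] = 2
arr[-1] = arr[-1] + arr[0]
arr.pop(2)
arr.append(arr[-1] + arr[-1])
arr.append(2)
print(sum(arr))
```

append arr[1]+arr[0] = 2+5 = 7 → [5, 2, 0, 7]
append arr[-1]+arr[0] = 7+5 = 12 → [5, 2, 0, 7, 12]
reverse → [12, 7, 0, 2, 5]
arr[-1] = 2 → [12, 7, 0, 2, 2]
arr[-1] = arr[-1]+arr[0] = 2+12 = 14 → [12, 7, 0, 2, 14]
pop(2) removes 0 → [12, 7, 2, 14]
append arr[-1]+arr[-1] = 14+14 = 28 → [12, 7, 2, 14, 28]
append 2 → [12, 7, 2, 14, 28, 2]
sum = 65

65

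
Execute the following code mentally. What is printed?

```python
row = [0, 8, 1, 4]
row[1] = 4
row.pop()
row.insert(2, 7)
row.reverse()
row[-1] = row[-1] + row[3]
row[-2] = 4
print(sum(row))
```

row[1] = 4 → [0, 4, 1, 4]
pop() removes 4 → [0, 4, 1]
insert 7 at 2 → [0, 4, 7, 1]
reverse → [1, 7, 4, 0]
row[-1] = row[-1]+row[3] = 0+0 = 0 → [1, 7, 4, 0]
row[-2] = 4 → [1, 7, 4, 0]
sum = 12

12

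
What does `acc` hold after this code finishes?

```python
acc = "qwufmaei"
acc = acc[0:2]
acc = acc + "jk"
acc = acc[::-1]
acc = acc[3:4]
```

slice [0:2] → 'qw'
+ 'jk' → 'qwjk'
reverse → 'kjwq'
slice [3:4] → 'q'

'q'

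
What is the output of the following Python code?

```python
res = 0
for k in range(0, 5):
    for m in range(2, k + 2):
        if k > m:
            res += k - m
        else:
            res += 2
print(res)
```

18

k=1,m=2: not 1>2, res = 0+2 = 2
k=2,m=2: not 2>2, res = 2+2 = 4
k=2,m=3: not 2>3, res = 4+2 = 6
k=3,m=2: 3>2, res = 6+1 = 7
k=3,m=3: not 3>3, res = 7+2 = 9
k=3,m=4: not 3>4, res = 9+2 = 11
k=4,m=2: 4>2, res = 11+2 = 13
k=4,m=3: 4>3, res = 13+1 = 14
k=4,m=4: not 4>4, res = 14+2 = 16
k=4,m=5: not 4>5, res = 16+2 = 18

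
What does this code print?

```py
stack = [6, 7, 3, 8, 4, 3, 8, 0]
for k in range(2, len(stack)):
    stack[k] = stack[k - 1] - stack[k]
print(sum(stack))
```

k=2: stack[2] = 7-3 = 4 → [6, 7, 4, 8, 4, 3, 8, 0]
k=3: stack[3] = 4-8 = -4 → [6, 7, 4, -4, 4, 3, 8, 0]
k=4: stack[4] = (-4)-4 = -8 → [6, 7, 4, -4, -8, 3, 8, 0]
k=5: stack[5] = (-8)-3 = -11 → [6, 7, 4, -4, -8, -11, 8, 0]
k=6: stack[6] = (-11)-8 = -19 → [6, 7, 4, -4, -8, -11, -19, 0]
k=7: stack[7] = (-19)-0 = -19 → [6, 7, 4, -4, -8, -11, -19, -19]
sum = -44

-44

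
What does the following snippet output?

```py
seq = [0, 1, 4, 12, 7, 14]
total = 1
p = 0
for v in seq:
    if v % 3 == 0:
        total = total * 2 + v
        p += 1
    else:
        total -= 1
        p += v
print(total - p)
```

v=0: %3==0, total = 1*2+0 = 2; p=1
v=1: not %3==0, total = 2-1 = 1; p=2
v=4: not %3==0, total = 1-1 = 0; p=6
v=12: %3==0, total = 0*2+12 = 12; p=7
v=7: not %3==0, total = 12-1 = 11; p=14
v=14: not %3==0, total = 11-1 = 10; p=28
total-p = 10-28 = -18

-18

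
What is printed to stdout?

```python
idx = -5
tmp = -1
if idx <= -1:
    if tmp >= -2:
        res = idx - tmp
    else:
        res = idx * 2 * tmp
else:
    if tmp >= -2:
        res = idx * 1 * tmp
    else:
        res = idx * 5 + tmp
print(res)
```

-4

idx=-5, tmp=-1
idx <= -1 is True; tmp >= -2 is True
→ res = idx - tmp = -4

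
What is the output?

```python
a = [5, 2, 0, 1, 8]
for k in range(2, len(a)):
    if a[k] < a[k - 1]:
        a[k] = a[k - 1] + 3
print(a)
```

[5, 2, 5, 8, 8]

k=2: 0<2, a[2] = 2+3 = 5 → [5, 2, 5, 1, 8]
k=3: 1<5, a[3] = 5+3 = 8 → [5, 2, 5, 8, 8]
k=4: 8>=8, unchanged → [5, 2, 5, 8, 8]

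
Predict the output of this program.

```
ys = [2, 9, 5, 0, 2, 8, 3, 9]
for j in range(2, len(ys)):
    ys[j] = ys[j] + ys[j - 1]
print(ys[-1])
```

j=2: ys[2] = 5+9 = 14 → [2, 9, 14, 0, 2, 8, 3, 9]
j=3: ys[3] = 0+14 = 14 → [2, 9, 14, 14, 2, 8, 3, 9]
j=4: ys[4] = 2+14 = 16 → [2, 9, 14, 14, 16, 8, 3, 9]
j=5: ys[5] = 8+16 = 24 → [2, 9, 14, 14, 16, 24, 3, 9]
j=6: ys[6] = 3+24 = 27 → [2, 9, 14, 14, 16, 24, 27, 9]
j=7: ys[7] = 9+27 = 36 → [2, 9, 14, 14, 16, 24, 27, 36]

36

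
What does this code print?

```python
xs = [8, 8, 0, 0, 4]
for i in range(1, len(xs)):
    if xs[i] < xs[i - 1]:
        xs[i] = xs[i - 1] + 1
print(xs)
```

i=1: 8>=8, unchanged → [8, 8, 0, 0, 4]
i=2: 0<8, xs[2] = 8+1 = 9 → [8, 8, 9, 0, 4]
i=3: 0<9, xs[3] = 9+1 = 10 → [8, 8, 9, 10, 4]
i=4: 4<10, xs[4] = 10+1 = 11 → [8, 8, 9, 10, 11]

[8, 8, 9, 10, 11]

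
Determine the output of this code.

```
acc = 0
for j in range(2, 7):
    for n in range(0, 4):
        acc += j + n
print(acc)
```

110

j=2,n=0: acc = 0+2 = 2
j=2,n=1: acc = 2+3 = 5
j=2,n=2: acc = 5+4 = 9
j=2,n=3: acc = 9+5 = 14
j=3,n=0: acc = 14+3 = 17
j=3,n=1: acc = 17+4 = 21
j=3,n=2: acc = 21+5 = 26
j=3,n=3: acc = 26+6 = 32
j=4,n=0: acc = 32+4 = 36
j=4,n=1: acc = 36+5 = 41
j=4,n=2: acc = 41+6 = 47
j=4,n=3: acc = 47+7 = 54
j=5,n=0: acc = 54+5 = 59
j=5,n=1: acc = 59+6 = 65
j=5,n=2: acc = 65+7 = 72
j=5,n=3: acc = 72+8 = 80
j=6,n=0: acc = 80+6 = 86
j=6,n=1: acc = 86+7 = 93
j=6,n=2: acc = 93+8 = 101
j=6,n=3: acc = 101+9 = 110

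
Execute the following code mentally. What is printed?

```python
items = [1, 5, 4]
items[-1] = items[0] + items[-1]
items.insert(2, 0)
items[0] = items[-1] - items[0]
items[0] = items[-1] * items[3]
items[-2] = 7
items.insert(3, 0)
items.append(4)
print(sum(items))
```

items[-1] = items[0]+items[-1] = 1+4 = 5 → [1, 5, 5]
insert 0 at 2 → [1, 5, 0, 5]
items[0] = items[-1]-items[0] = 5-1 = 4 → [4, 5, 0, 5]
items[0] = items[-1]*items[3] = 5*5 = 25 → [25, 5, 0, 5]
items[-2] = 7 → [25, 5, 7, 5]
insert 0 at 3 → [25, 5, 7, 0, 5]
append 4 → [25, 5, 7, 0, 5, 4]
sum = 46

46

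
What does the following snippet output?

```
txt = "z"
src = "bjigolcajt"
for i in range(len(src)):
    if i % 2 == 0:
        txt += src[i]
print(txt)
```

zbiocj

i=0: add 'b' → 'zb'
i=1: skip
i=2: add 'i' → 'zbi'
i=3: skip
i=4: add 'o' → 'zbio'
i=5: skip
i=6: add 'c' → 'zbioc'
i=7: skip
i=8: add 'j' → 'zbiocj'
i=9: skip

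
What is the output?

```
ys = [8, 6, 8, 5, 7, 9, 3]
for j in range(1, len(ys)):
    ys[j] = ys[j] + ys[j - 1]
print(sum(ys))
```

j=1: ys[1] = 6+8 = 14 → [8, 14, 8, 5, 7, 9, 3]
j=2: ys[2] = 8+14 = 22 → [8, 14, 22, 5, 7, 9, 3]
j=3: ys[3] = 5+22 = 27 → [8, 14, 22, 27, 7, 9, 3]
j=4: ys[4] = 7+27 = 34 → [8, 14, 22, 27, 34, 9, 3]
j=5: ys[5] = 9+34 = 43 → [8, 14, 22, 27, 34, 43, 3]
j=6: ys[6] = 3+43 = 46 → [8, 14, 22, 27, 34, 43, 46]
sum = 194

194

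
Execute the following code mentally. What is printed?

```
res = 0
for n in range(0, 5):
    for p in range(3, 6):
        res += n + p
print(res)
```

n=0,p=3: res = 0+3 = 3
n=0,p=4: res = 3+4 = 7
n=0,p=5: res = 7+5 = 12
n=1,p=3: res = 12+4 = 16
n=1,p=4: res = 16+5 = 21
n=1,p=5: res = 21+6 = 27
n=2,p=3: res = 27+5 = 32
n=2,p=4: res = 32+6 = 38
n=2,p=5: res = 38+7 = 45
n=3,p=3: res = 45+6 = 51
n=3,p=4: res = 51+7 = 58
n=3,p=5: res = 58+8 = 66
n=4,p=3: res = 66+7 = 73
n=4,p=4: res = 73+8 = 81
n=4,p=5: res = 81+9 = 90

90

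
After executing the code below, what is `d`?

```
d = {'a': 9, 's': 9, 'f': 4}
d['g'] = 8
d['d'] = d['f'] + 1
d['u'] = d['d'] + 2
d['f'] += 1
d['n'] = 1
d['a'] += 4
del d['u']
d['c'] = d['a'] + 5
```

d['g'] = 8 → {'a': 9, 's': 9, 'f': 4, 'g': 8}
d['d'] = d['f']+1 = 5 → {'a': 9, 's': 9, 'f': 4, 'g': 8, 'd': 5}
d['u'] = d['d']+2 = 7 → {'a': 9, 's': 9, 'f': 4, 'g': 8, 'd': 5, 'u': 7}
d['f'] = 4+1 = 5 → {'a': 9, 's': 9, 'f': 5, 'g': 8, 'd': 5, 'u': 7}
d['n'] = 1 → {'a': 9, 's': 9, 'f': 5, 'g': 8, 'd': 5, 'u': 7, 'n': 1}
d['a'] = 9+4 = 13 → {'a': 13, 's': 9, 'f': 5, 'g': 8, 'd': 5, 'u': 7, 'n': 1}
del 'u' → {'a': 13, 's': 9, 'f': 5, 'g': 8, 'd': 5, 'n': 1}
d['c'] = d['a']+5 = 18 → {'a': 13, 's': 9, 'f': 5, 'g': 8, 'd': 5, 'n': 1, 'c': 18}

{'a': 13, 's': 9, 'f': 5, 'g': 8, 'd': 5, 'n': 1, 'c': 18}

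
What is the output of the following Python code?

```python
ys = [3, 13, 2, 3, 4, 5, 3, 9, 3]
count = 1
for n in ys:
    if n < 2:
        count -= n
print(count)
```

n=3: not <2
n=13: not <2
n=2: not <2
n=3: not <2
n=4: not <2
n=5: not <2
n=3: not <2
n=9: not <2
n=3: not <2

1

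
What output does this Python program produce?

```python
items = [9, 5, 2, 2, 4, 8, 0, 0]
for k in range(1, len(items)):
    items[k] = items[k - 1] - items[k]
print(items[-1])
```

k=1: items[1] = 9-5 = 4 → [9, 4, 2, 2, 4, 8, 0, 0]
k=2: items[2] = 4-2 = 2 → [9, 4, 2, 2, 4, 8, 0, 0]
k=3: items[3] = 2-2 = 0 → [9, 4, 2, 0, 4, 8, 0, 0]
k=4: items[4] = 0-4 = -4 → [9, 4, 2, 0, -4, 8, 0, 0]
k=5: items[5] = (-4)-8 = -12 → [9, 4, 2, 0, -4, -12, 0, 0]
k=6: items[6] = (-12)-0 = -12 → [9, 4, 2, 0, -4, -12, -12, 0]
k=7: items[7] = (-12)-0 = -12 → [9, 4, 2, 0, -4, -12, -12, -12]

-12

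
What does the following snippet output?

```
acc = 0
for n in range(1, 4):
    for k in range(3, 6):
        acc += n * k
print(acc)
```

72

n=1,k=3: acc = 0+3 = 3
n=1,k=4: acc = 3+4 = 7
n=1,k=5: acc = 7+5 = 12
n=2,k=3: acc = 12+6 = 18
n=2,k=4: acc = 18+8 = 26
n=2,k=5: acc = 26+10 = 36
n=3,k=3: acc = 36+9 = 45
n=3,k=4: acc = 45+12 = 57
n=3,k=5: acc = 57+15 = 72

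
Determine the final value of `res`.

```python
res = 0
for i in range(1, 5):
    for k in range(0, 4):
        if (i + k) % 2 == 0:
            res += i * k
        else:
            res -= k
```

i=1,k=0: odd sum, res = 0-0 = 0
i=1,k=1: even sum, res = 0+1 = 1
i=1,k=2: odd sum, res = 1-2 = -1
i=1,k=3: even sum, res = (-1)+3 = 2
i=2,k=0: even sum, res = 2+0 = 2
i=2,k=1: odd sum, res = 2-1 = 1
i=2,k=2: even sum, res = 1+4 = 5
i=2,k=3: odd sum, res = 5-3 = 2
i=3,k=0: odd sum, res = 2-0 = 2
i=3,k=1: even sum, res = 2+3 = 5
i=3,k=2: odd sum, res = 5-2 = 3
i=3,k=3: even sum, res = 3+9 = 12
i=4,k=0: even sum, res = 12+0 = 12
i=4,k=1: odd sum, res = 12-1 = 11
i=4,k=2: even sum, res = 11+8 = 19
i=4,k=3: odd sum, res = 19-3 = 16

16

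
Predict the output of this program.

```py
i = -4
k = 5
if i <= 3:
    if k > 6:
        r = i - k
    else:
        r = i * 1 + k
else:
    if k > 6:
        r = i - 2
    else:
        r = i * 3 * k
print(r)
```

i=-4, k=5
i <= 3 is True; k > 6 is False
→ r = i * 1 + k = 1

1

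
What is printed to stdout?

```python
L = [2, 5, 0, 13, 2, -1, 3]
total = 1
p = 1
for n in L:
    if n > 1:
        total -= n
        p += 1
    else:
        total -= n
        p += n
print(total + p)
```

n=2: >1, total = 1-2 = -1; p=2
n=5: >1, total = (-1)-5 = -6; p=3
n=0: not >1, total = (-6)-0 = -6; p=3
n=13: >1, total = (-6)-13 = -19; p=4
n=2: >1, total = (-19)-2 = -21; p=5
n=-1: not >1, total = (-21)-(-1) = -20; p=4
n=3: >1, total = (-20)-3 = -23; p=5
total+p = (-23)+5 = -18

-18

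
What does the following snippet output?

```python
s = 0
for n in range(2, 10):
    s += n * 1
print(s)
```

n=2: s = 0+2*1 = 2
n=3: s = 2+3*1 = 5
n=4: s = 5+4*1 = 9
n=5: s = 9+5*1 = 14
n=6: s = 14+6*1 = 20
n=7: s = 20+7*1 = 27
n=8: s = 27+8*1 = 35
n=9: s = 35+9*1 = 44

44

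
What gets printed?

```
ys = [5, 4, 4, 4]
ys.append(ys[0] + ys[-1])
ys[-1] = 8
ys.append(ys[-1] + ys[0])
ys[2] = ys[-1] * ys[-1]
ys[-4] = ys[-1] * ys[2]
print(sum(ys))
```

2231

append ys[0]+ys[-1] = 5+4 = 9 → [5, 4, 4, 4, 9]
ys[-1] = 8 → [5, 4, 4, 4, 8]
append ys[-1]+ys[0] = 8+5 = 13 → [5, 4, 4, 4, 8, 13]
ys[2] = ys[-1]*ys[-1] = 13*13 = 169 → [5, 4, 169, 4, 8, 13]
ys[-4] = ys[-1]*ys[2] = 13*169 = 2197 → [5, 4, 2197, 4, 8, 13]
sum = 2231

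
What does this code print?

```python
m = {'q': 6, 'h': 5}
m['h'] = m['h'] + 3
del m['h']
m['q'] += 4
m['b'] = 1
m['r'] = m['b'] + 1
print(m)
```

{'q': 10, 'b': 1, 'r': 2}

m['h'] = m['h']+3 = 8 → {'q': 6, 'h': 8}
del 'h' → {'q': 6}
m['q'] = 6+4 = 10 → {'q': 10}
m['b'] = 1 → {'q': 10, 'b': 1}
m['r'] = m['b']+1 = 2 → {'q': 10, 'b': 1, 'r': 2}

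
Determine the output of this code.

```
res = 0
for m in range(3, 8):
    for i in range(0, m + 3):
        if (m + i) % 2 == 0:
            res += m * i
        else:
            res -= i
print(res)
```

387

m=3,i=0: odd sum, res = 0-0 = 0
m=3,i=1: even sum, res = 0+3 = 3
m=3,i=2: odd sum, res = 3-2 = 1
m=3,i=3: even sum, res = 1+9 = 10
m=3,i=4: odd sum, res = 10-4 = 6
m=3,i=5: even sum, res = 6+15 = 21
m=4,i=0: even sum, res = 21+0 = 21
m=4,i=1: odd sum, res = 21-1 = 20
m=4,i=2: even sum, res = 20+8 = 28
m=4,i=3: odd sum, res = 28-3 = 25
m=4,i=4: even sum, res = 25+16 = 41
m=4,i=5: odd sum, res = 41-5 = 36
m=4,i=6: even sum, res = 36+24 = 60
m=5,i=0: odd sum, res = 60-0 = 60
m=5,i=1: even sum, res = 60+5 = 65
m=5,i=2: odd sum, res = 65-2 = 63
m=5,i=3: even sum, res = 63+15 = 78
m=5,i=4: odd sum, res = 78-4 = 74
m=5,i=5: even sum, res = 74+25 = 99
m=5,i=6: odd sum, res = 99-6 = 93
m=5,i=7: even sum, res = 93+35 = 128
m=6,i=0: even sum, res = 128+0 = 128
m=6,i=1: odd sum, res = 128-1 = 127
m=6,i=2: even sum, res = 127+12 = 139
m=6,i=3: odd sum, res = 139-3 = 136
m=6,i=4: even sum, res = 136+24 = 160
m=6,i=5: odd sum, res = 160-5 = 155
m=6,i=6: even sum, res = 155+36 = 191
m=6,i=7: odd sum, res = 191-7 = 184
m=6,i=8: even sum, res = 184+48 = 232
m=7,i=0: odd sum, res = 232-0 = 232
m=7,i=1: even sum, res = 232+7 = 239
m=7,i=2: odd sum, res = 239-2 = 237
m=7,i=3: even sum, res = 237+21 = 258
m=7,i=4: odd sum, res = 258-4 = 254
m=7,i=5: even sum, res = 254+35 = 289
m=7,i=6: odd sum, res = 289-6 = 283
m=7,i=7: even sum, res = 283+49 = 332
m=7,i=8: odd sum, res = 332-8 = 324
m=7,i=9: even sum, res = 324+63 = 387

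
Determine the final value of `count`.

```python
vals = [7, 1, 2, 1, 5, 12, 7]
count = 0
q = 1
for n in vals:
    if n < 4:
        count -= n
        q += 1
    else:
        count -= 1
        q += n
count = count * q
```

n=7: not <4, count = 0-1 = -1; q=8
n=1: <4, count = (-1)-1 = -2; q=9
n=2: <4, count = (-2)-2 = -4; q=10
n=1: <4, count = (-4)-1 = -5; q=11
n=5: not <4, count = (-5)-1 = -6; q=16
n=12: not <4, count = (-6)-1 = -7; q=28
n=7: not <4, count = (-7)-1 = -8; q=35
count*q = (-8)*35 = -280

-280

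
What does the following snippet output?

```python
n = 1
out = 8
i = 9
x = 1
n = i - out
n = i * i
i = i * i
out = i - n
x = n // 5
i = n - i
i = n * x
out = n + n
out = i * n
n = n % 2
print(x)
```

n = 9-8 = 1
n = 9*9 = 81
i = 9*9 = 81
out = 81-81 = 0
x = 81//5 = 16
i = 81-81 = 0
i = 81*16 = 1296
out = 81+81 = 162
out = 1296*81 = 104976
n = 81%2 = 1

16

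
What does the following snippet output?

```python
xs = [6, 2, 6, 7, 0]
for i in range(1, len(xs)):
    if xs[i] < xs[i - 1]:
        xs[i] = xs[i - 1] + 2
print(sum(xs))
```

i=1: 2<6, xs[1] = 6+2 = 8 → [6, 8, 6, 7, 0]
i=2: 6<8, xs[2] = 8+2 = 10 → [6, 8, 10, 7, 0]
i=3: 7<10, xs[3] = 10+2 = 12 → [6, 8, 10, 12, 0]
i=4: 0<12, xs[4] = 12+2 = 14 → [6, 8, 10, 12, 14]
sum = 50

50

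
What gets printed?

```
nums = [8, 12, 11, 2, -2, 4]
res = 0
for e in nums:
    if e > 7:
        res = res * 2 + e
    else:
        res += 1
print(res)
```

e=8: >7, res = 0*2+8 = 8
e=12: >7, res = 8*2+12 = 28
e=11: >7, res = 28*2+11 = 67
e=2: not >7, res = 67+1 = 68
e=-2: not >7, res = 68+1 = 69
e=4: not >7, res = 69+1 = 70

70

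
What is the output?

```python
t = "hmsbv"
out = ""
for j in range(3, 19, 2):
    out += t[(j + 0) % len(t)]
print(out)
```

j=3: add t[3]='b' → 'b'
j=5: add t[0]='h' → 'bh'
j=7: add t[2]='s' → 'bhs'
j=9: add t[4]='v' → 'bhsv'
j=11: add t[1]='m' → 'bhsvm'
j=13: add t[3]='b' → 'bhsvmb'
j=15: add t[0]='h' → 'bhsvmbh'
j=17: add t[2]='s' → 'bhsvmbhs'

bhsvmbhs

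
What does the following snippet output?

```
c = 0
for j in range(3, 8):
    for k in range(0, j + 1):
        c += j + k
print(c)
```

j=3,k=0: c = 0+3 = 3
j=3,k=1: c = 3+4 = 7
j=3,k=2: c = 7+5 = 12
j=3,k=3: c = 12+6 = 18
j=4,k=0: c = 18+4 = 22
j=4,k=1: c = 22+5 = 27
j=4,k=2: c = 27+6 = 33
j=4,k=3: c = 33+7 = 40
j=4,k=4: c = 40+8 = 48
j=5,k=0: c = 48+5 = 53
j=5,k=1: c = 53+6 = 59
j=5,k=2: c = 59+7 = 66
j=5,k=3: c = 66+8 = 74
j=5,k=4: c = 74+9 = 83
j=5,k=5: c = 83+10 = 93
j=6,k=0: c = 93+6 = 99
j=6,k=1: c = 99+7 = 106
j=6,k=2: c = 106+8 = 114
j=6,k=3: c = 114+9 = 123
j=6,k=4: c = 123+10 = 133
j=6,k=5: c = 133+11 = 144
j=6,k=6: c = 144+12 = 156
j=7,k=0: c = 156+7 = 163
j=7,k=1: c = 163+8 = 171
j=7,k=2: c = 171+9 = 180
j=7,k=3: c = 180+10 = 190
j=7,k=4: c = 190+11 = 201
j=7,k=5: c = 201+12 = 213
j=7,k=6: c = 213+13 = 226
j=7,k=7: c = 226+14 = 240

240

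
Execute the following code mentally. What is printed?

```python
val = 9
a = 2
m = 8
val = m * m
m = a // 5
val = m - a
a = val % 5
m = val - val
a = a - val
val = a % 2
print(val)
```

val = 8*8 = 64
m = 2//5 = 0
val = 0-2 = -2
a = (-2)%5 = 3
m = (-2)-(-2) = 0
a = 3-(-2) = 5
val = 5%2 = 1

1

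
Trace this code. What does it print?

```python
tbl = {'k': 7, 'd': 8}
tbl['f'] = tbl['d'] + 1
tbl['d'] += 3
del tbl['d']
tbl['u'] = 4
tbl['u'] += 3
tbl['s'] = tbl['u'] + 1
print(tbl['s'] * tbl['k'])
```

56

tbl['f'] = tbl['d']+1 = 9 → {'k': 7, 'd': 8, 'f': 9}
tbl['d'] = 8+3 = 11 → {'k': 7, 'd': 11, 'f': 9}
del 'd' → {'k': 7, 'f': 9}
tbl['u'] = 4 → {'k': 7, 'f': 9, 'u': 4}
tbl['u'] = 4+3 = 7 → {'k': 7, 'f': 9, 'u': 7}
tbl['s'] = tbl['u']+1 = 8 → {'k': 7, 'f': 9, 'u': 7, 's': 8}
tbl['s']*tbl['k'] = 8*7 = 56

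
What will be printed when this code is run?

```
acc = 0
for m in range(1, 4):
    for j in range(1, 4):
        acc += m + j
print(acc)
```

36

m=1,j=1: acc = 0+2 = 2
m=1,j=2: acc = 2+3 = 5
m=1,j=3: acc = 5+4 = 9
m=2,j=1: acc = 9+3 = 12
m=2,j=2: acc = 12+4 = 16
m=2,j=3: acc = 16+5 = 21
m=3,j=1: acc = 21+4 = 25
m=3,j=2: acc = 25+5 = 30
m=3,j=3: acc = 30+6 = 36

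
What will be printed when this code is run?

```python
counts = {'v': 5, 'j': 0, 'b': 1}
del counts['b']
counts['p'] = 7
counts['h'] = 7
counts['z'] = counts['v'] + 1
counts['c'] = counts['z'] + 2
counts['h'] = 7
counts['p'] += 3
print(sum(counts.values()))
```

del 'b' → {'v': 5, 'j': 0}
counts['p'] = 7 → {'v': 5, 'j': 0, 'p': 7}
counts['h'] = 7 → {'v': 5, 'j': 0, 'p': 7, 'h': 7}
counts['z'] = counts['v']+1 = 6 → {'v': 5, 'j': 0, 'p': 7, 'h': 7, 'z': 6}
counts['c'] = counts['z']+2 = 8 → {'v': 5, 'j': 0, 'p': 7, 'h': 7, 'z': 6, 'c': 8}
counts['h'] = 7 → {'v': 5, 'j': 0, 'p': 7, 'h': 7, 'z': 6, 'c': 8}
counts['p'] = 7+3 = 10 → {'v': 5, 'j': 0, 'p': 10, 'h': 7, 'z': 6, 'c': 8}
sum of values = 36

36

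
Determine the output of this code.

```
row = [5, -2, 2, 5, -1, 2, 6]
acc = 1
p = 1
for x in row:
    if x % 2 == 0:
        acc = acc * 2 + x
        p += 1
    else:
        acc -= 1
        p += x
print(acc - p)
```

x=5: not even, acc = 1-1 = 0; p=6
x=-2: even, acc = 0*2+(-2) = -2; p=7
x=2: even, acc = (-2)*2+2 = -2; p=8
x=5: not even, acc = (-2)-1 = -3; p=13
x=-1: not even, acc = (-3)-1 = -4; p=12
x=2: even, acc = (-4)*2+2 = -6; p=13
x=6: even, acc = (-6)*2+6 = -6; p=14
acc-p = (-6)-14 = -20

-20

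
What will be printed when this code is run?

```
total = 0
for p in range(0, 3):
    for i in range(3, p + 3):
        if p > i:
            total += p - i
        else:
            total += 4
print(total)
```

p=1,i=3: not 1>3, total = 0+4 = 4
p=2,i=3: not 2>3, total = 4+4 = 8
p=2,i=4: not 2>4, total = 8+4 = 12

12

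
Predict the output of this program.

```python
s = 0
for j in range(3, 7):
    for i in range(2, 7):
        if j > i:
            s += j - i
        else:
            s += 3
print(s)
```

j=3,i=2: 3>2, s = 0+1 = 1
j=3,i=3: not 3>3, s = 1+3 = 4
j=3,i=4: not 3>4, s = 4+3 = 7
j=3,i=5: not 3>5, s = 7+3 = 10
j=3,i=6: not 3>6, s = 10+3 = 13
j=4,i=2: 4>2, s = 13+2 = 15
j=4,i=3: 4>3, s = 15+1 = 16
j=4,i=4: not 4>4, s = 16+3 = 19
j=4,i=5: not 4>5, s = 19+3 = 22
j=4,i=6: not 4>6, s = 22+3 = 25
j=5,i=2: 5>2, s = 25+3 = 28
j=5,i=3: 5>3, s = 28+2 = 30
j=5,i=4: 5>4, s = 30+1 = 31
j=5,i=5: not 5>5, s = 31+3 = 34
j=5,i=6: not 5>6, s = 34+3 = 37
j=6,i=2: 6>2, s = 37+4 = 41
j=6,i=3: 6>3, s = 41+3 = 44
j=6,i=4: 6>4, s = 44+2 = 46
j=6,i=5: 6>5, s = 46+1 = 47
j=6,i=6: not 6>6, s = 47+3 = 50

50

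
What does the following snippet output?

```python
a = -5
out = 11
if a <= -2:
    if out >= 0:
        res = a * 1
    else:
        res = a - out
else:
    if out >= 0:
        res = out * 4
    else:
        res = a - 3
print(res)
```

-5

a=-5, out=11
a <= -2 is True; out >= 0 is True
→ res = a * 1 = -5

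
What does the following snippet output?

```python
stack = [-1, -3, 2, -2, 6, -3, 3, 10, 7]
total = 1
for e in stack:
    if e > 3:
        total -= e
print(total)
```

-22

e=-1: not >3
e=-3: not >3
e=2: not >3
e=-2: not >3
e=6: >3, total = 1-6 = -5
e=-3: not >3
e=3: not >3
e=10: >3, total = (-5)-10 = -15
e=7: >3, total = (-15)-7 = -22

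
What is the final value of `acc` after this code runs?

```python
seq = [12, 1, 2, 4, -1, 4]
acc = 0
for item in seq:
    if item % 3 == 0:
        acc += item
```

item=12: %3==0, acc = 0+12 = 12
item=1: not %3==0
item=2: not %3==0
item=4: not %3==0
item=-1: not %3==0
item=4: not %3==0

12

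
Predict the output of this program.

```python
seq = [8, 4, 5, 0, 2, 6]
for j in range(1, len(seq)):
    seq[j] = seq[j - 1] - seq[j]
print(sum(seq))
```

-2

j=1: seq[1] = 8-4 = 4 → [8, 4, 5, 0, 2, 6]
j=2: seq[2] = 4-5 = -1 → [8, 4, -1, 0, 2, 6]
j=3: seq[3] = (-1)-0 = -1 → [8, 4, -1, -1, 2, 6]
j=4: seq[4] = (-1)-2 = -3 → [8, 4, -1, -1, -3, 6]
j=5: seq[5] = (-3)-6 = -9 → [8, 4, -1, -1, -3, -9]
sum = -2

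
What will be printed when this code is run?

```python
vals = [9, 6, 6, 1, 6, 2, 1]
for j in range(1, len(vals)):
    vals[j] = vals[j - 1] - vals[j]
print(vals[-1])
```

j=1: vals[1] = 9-6 = 3 → [9, 3, 6, 1, 6, 2, 1]
j=2: vals[2] = 3-6 = -3 → [9, 3, -3, 1, 6, 2, 1]
j=3: vals[3] = (-3)-1 = -4 → [9, 3, -3, -4, 6, 2, 1]
j=4: vals[4] = (-4)-6 = -10 → [9, 3, -3, -4, -10, 2, 1]
j=5: vals[5] = (-10)-2 = -12 → [9, 3, -3, -4, -10, -12, 1]
j=6: vals[6] = (-12)-1 = -13 → [9, 3, -3, -4, -10, -12, -13]

-13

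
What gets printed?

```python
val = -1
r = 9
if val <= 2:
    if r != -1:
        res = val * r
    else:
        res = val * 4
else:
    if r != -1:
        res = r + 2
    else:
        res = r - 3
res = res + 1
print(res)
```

val=-1, r=9
val <= 2 is True; r != -1 is True
→ res = val * r = -9
res = (-9)+1 = -8

-8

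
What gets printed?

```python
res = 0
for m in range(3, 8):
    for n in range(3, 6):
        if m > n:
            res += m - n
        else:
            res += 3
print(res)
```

37

m=3,n=3: not 3>3, res = 0+3 = 3
m=3,n=4: not 3>4, res = 3+3 = 6
m=3,n=5: not 3>5, res = 6+3 = 9
m=4,n=3: 4>3, res = 9+1 = 10
m=4,n=4: not 4>4, res = 10+3 = 13
m=4,n=5: not 4>5, res = 13+3 = 16
m=5,n=3: 5>3, res = 16+2 = 18
m=5,n=4: 5>4, res = 18+1 = 19
m=5,n=5: not 5>5, res = 19+3 = 22
m=6,n=3: 6>3, res = 22+3 = 25
m=6,n=4: 6>4, res = 25+2 = 27
m=6,n=5: 6>5, res = 27+1 = 28
m=7,n=3: 7>3, res = 28+4 = 32
m=7,n=4: 7>4, res = 32+3 = 35
m=7,n=5: 7>5, res = 35+2 = 37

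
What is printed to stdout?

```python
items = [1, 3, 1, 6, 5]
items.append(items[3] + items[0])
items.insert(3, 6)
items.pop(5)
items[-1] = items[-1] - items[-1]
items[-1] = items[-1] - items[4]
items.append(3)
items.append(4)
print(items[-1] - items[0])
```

3

append items[3]+items[0] = 6+1 = 7 → [1, 3, 1, 6, 5, 7]
insert 6 at 3 → [1, 3, 1, 6, 6, 5, 7]
pop(5) removes 5 → [1, 3, 1, 6, 6, 7]
items[-1] = items[-1]-items[-1] = 7-7 = 0 → [1, 3, 1, 6, 6, 0]
items[-1] = items[-1]-items[4] = 0-6 = -6 → [1, 3, 1, 6, 6, -6]
append 3 → [1, 3, 1, 6, 6, -6, 3]
append 4 → [1, 3, 1, 6, 6, -6, 3, 4]
items[-1]-items[0] = 4-1 = 3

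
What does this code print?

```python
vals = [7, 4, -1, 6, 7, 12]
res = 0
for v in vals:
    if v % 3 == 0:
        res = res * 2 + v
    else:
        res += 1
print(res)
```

v=7: not %3==0, res = 0+1 = 1
v=4: not %3==0, res = 1+1 = 2
v=-1: not %3==0, res = 2+1 = 3
v=6: %3==0, res = 3*2+6 = 12
v=7: not %3==0, res = 12+1 = 13
v=12: %3==0, res = 13*2+12 = 38

38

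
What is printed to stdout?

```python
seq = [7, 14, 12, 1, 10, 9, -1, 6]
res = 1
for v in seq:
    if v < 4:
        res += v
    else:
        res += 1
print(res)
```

7

v=7: not <4, res = 1+1 = 2
v=14: not <4, res = 2+1 = 3
v=12: not <4, res = 3+1 = 4
v=1: <4, res = 4+1 = 5
v=10: not <4, res = 5+1 = 6
v=9: not <4, res = 6+1 = 7
v=-1: <4, res = 7+(-1) = 6
v=6: not <4, res = 6+1 = 7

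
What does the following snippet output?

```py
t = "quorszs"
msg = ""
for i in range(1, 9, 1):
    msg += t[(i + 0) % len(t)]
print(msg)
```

i=1: add t[1]='u' → 'u'
i=2: add t[2]='o' → 'uo'
i=3: add t[3]='r' → 'uor'
i=4: add t[4]='s' → 'uors'
i=5: add t[5]='z' → 'uorsz'
i=6: add t[6]='s' → 'uorszs'
i=7: add t[0]='q' → 'uorszsq'
i=8: add t[1]='u' → 'uorszsqu'

uorszsqu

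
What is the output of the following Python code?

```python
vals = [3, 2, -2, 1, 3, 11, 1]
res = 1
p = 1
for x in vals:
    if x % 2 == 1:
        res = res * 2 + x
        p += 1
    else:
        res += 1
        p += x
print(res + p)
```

x=3: odd, res = 1*2+3 = 5; p=2
x=2: not odd, res = 5+1 = 6; p=4
x=-2: not odd, res = 6+1 = 7; p=2
x=1: odd, res = 7*2+1 = 15; p=3
x=3: odd, res = 15*2+3 = 33; p=4
x=11: odd, res = 33*2+11 = 77; p=5
x=1: odd, res = 77*2+1 = 155; p=6
res+p = 155+6 = 161

161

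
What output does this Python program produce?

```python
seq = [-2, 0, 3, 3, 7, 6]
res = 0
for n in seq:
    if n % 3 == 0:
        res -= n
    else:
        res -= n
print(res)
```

n=-2: not %3==0, res = 0-(-2) = 2
n=0: %3==0, res = 2-0 = 2
n=3: %3==0, res = 2-3 = -1
n=3: %3==0, res = (-1)-3 = -4
n=7: not %3==0, res = (-4)-7 = -11
n=6: %3==0, res = (-11)-6 = -17

-17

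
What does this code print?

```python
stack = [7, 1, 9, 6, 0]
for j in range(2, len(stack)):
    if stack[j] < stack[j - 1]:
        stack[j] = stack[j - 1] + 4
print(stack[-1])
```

j=2: 9>=1, unchanged → [7, 1, 9, 6, 0]
j=3: 6<9, stack[3] = 9+4 = 13 → [7, 1, 9, 13, 0]
j=4: 0<13, stack[4] = 13+4 = 17 → [7, 1, 9, 13, 17]

17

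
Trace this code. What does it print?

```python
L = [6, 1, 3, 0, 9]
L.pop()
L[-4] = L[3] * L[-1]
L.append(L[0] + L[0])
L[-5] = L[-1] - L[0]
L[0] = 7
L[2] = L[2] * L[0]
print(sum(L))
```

pop() removes 9 → [6, 1, 3, 0]
L[-4] = L[3]*L[-1] = 0*0 = 0 → [0, 1, 3, 0]
append L[0]+L[0] = 0+0 = 0 → [0, 1, 3, 0, 0]
L[-5] = L[-1]-L[0] = 0-0 = 0 → [0, 1, 3, 0, 0]
L[0] = 7 → [7, 1, 3, 0, 0]
L[2] = L[2]*L[0] = 3*7 = 21 → [7, 1, 21, 0, 0]
sum = 29

29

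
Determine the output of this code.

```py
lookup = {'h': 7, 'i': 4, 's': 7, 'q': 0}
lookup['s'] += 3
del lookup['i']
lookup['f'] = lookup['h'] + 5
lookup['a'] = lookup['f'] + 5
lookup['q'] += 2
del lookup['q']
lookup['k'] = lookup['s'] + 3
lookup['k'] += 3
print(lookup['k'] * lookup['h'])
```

lookup['s'] = 7+3 = 10 → {'h': 7, 'i': 4, 's': 10, 'q': 0}
del 'i' → {'h': 7, 's': 10, 'q': 0}
lookup['f'] = lookup['h']+5 = 12 → {'h': 7, 's': 10, 'q': 0, 'f': 12}
lookup['a'] = lookup['f']+5 = 17 → {'h': 7, 's': 10, 'q': 0, 'f': 12, 'a': 17}
lookup['q'] = 0+2 = 2 → {'h': 7, 's': 10, 'q': 2, 'f': 12, 'a': 17}
del 'q' → {'h': 7, 's': 10, 'f': 12, 'a': 17}
lookup['k'] = lookup['s']+3 = 13 → {'h': 7, 's': 10, 'f': 12, 'a': 17, 'k': 13}
lookup['k'] = 13+3 = 16 → {'h': 7, 's': 10, 'f': 12, 'a': 17, 'k': 16}
lookup['k']*lookup['h'] = 16*7 = 112

112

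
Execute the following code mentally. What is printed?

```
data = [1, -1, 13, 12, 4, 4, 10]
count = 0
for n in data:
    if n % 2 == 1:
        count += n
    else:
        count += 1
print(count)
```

n=1: odd, count = 0+1 = 1
n=-1: odd, count = 1+(-1) = 0
n=13: odd, count = 0+13 = 13
n=12: not odd, count = 13+1 = 14
n=4: not odd, count = 14+1 = 15
n=4: not odd, count = 15+1 = 16
n=10: not odd, count = 16+1 = 17

17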